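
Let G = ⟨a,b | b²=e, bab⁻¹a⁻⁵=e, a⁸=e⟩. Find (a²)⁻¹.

The order of (a²) is 4 (smallest k with (a²)ᵏ = e), so (a²)⁻¹ = (a²)³ = a⁶.
Check: (a²) · (a⁶) → (a²) · a⁶ = e, giving e as required.

Answer: a⁶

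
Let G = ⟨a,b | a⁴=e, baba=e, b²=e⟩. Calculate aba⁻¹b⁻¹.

[a, b] = a·b·a⁻¹·b⁻¹.
  a · b = ab
  (ab) · (a³) = a²b
  (a²b) · b = a²

Answer: a²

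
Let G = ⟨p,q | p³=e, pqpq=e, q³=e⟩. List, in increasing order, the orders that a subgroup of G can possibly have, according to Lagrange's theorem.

|G| = 12 = 2² · 3. By Lagrange's theorem the order of any subgroup divides 12; the divisors of 12 are 1, 2, 3, 4, 6, 12.

Answer: 1, 2, 3, 4, 6, 12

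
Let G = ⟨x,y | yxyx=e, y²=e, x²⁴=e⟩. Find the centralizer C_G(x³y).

⟨x³y⟩ ⊆ C_G(x³y) since powers of x³y commute with x³y; so |C_G(x³y)| ≥ |⟨x³y⟩| = 2.
By orbit–stabilizer, |C_G(x³y)| = |G| / |conj. class of x³y| = 48 / 12 = 4.
The 4 elements commuting with x³y are {e, x¹², x³y, x¹⁵y}.

Answer: {e, x¹², x³y, x¹⁵y}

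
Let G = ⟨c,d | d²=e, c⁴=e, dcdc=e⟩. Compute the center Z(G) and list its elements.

An element z ∈ Z(G) iff z commutes with every generator.
For example c² is central: (c²)·c = c³ = c·(c²); (c²)·d = c²d = d·(c²).
Whereas c ∉ Z(G) since c·d = cd ≠ c³d = d·c.
Checking each of the 8 elements this way gives Z(G) = {e, c²}, of order 2.

Answer: {e, c²}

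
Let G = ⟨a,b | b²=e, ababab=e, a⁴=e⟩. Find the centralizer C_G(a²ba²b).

⟨a²ba²b⟩ ⊆ C_G(a²ba²b) since powers of a²ba²b commute with a²ba²b; so |C_G(a²ba²b)| ≥ |⟨a²ba²b⟩| = 2.
By orbit–stabilizer, |C_G(a²ba²b)| = |G| / |conj. class of a²ba²b| = 24 / 3 = 8.
The 8 elements commuting with a²ba²b are {e, a², b, a²b, ba², ba²b, a²ba², a²ba²b}.

Answer: {e, a², b, a²b, ba², ba²b, a²ba², a²ba²b}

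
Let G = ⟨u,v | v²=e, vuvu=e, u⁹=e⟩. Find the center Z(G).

An element z ∈ Z(G) iff z commutes with every generator.
For example e is central: e·u = u = u·e; e·v = v = v·e.
Whereas u ∉ Z(G) since u·v = uv ≠ u⁸v = v·u.
Checking each of the 18 elements this way gives Z(G) = {e}, of order 1.

Answer: {e}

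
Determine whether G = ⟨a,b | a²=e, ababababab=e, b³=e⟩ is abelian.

a·b = ab but b·a = ba, so a·b ≠ b·a and G is not abelian.

Answer: No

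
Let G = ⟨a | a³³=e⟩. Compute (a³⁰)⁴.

Compute successive powers of (a³⁰), reducing at each step:
  (a³⁰)²: (a³⁰) · a³⁰ = a²⁷
  (a³⁰)³: (a²⁷) · a³⁰ = a²⁴
  (a³⁰)⁴: (a²⁴) · a³⁰ = a²¹

Answer: a²¹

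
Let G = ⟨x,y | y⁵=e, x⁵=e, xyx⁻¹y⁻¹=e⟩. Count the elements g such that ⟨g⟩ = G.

⟨g⟩ = G would require ord(g) = |G| = 25, but the maximum element order in G is 5 < 25. So G is not cyclic and no single element generates it: the count is 0.

Answer: 0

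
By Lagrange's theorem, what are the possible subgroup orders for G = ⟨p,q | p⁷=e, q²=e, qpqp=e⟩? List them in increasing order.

|G| = 14 = 2 · 7. By Lagrange's theorem the order of any subgroup divides 14; the divisors of 14 are 1, 2, 7, 14.

Answer: 1, 2, 7, 14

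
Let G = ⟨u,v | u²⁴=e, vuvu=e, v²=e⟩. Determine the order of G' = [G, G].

G' = [G, G] is generated by all commutators. The generator-pair commutators are: [u, v] = u².
The subgroup they normally generate is {e, u², u⁴, u⁶, u⁸, u¹⁰, u¹², u¹⁴, u¹⁶, u¹⁸, u²⁰, u²²}, of order 12.
Check: |G/G'| = 48/12 = 4 is the order of the abelianisation.

Answer: 12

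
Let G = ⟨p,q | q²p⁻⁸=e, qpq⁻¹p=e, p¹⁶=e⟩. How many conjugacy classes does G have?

The conjugacy classes (representative and size) are:
  [e] (size 1), [p] (size 2), [p¹⁴] (size 2), [p¹³] (size 2), [p¹²] (size 2), [p⁵] (size 2), [p¹⁰] (size 2), [p⁷] (size 2), [p⁸] (size 1), [q⁻¹] (size 8), [p⁷q⁻¹] (size 8).
Class equation: 1 + 2 + 2 + 2 + 2 + 2 + 2 + 2 + 1 + 8 + 8 = 32 = |G|. So G has 11 conjugacy classes.

Answer: 11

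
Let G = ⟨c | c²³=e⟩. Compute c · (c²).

Compute c · (c²) by multiplying left to right and reducing via the relations at each step:
  c · c² = c³

Answer: c³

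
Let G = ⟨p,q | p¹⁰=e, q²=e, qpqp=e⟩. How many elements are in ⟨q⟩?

|⟨q⟩| equals the order of q. Compute successive powers until reaching e:
  q¹ = q, q² = e.
The smallest positive k with qᵏ = e is 2, so |⟨q⟩| = 2.

Answer: 2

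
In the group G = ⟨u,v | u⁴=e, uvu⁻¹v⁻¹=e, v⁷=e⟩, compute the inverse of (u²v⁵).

The order of (u²v⁵) is 14 (smallest k with (u²v⁵)ᵏ = e), so (u²v⁵)⁻¹ = (u²v⁵)¹³ = u²v².
Check: (u²v⁵) · (u²v²) → (u²v⁵) · u² = v⁵;   (v⁵) · v² = e, giving e as required.

Answer: u²v²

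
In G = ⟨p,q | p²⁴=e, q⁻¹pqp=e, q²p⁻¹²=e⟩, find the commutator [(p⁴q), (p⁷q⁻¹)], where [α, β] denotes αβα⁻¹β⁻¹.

[(p⁴q), (p⁷q⁻¹)] = (p⁴q)·(p⁷q⁻¹)·(p⁴q)⁻¹·(p⁷q⁻¹)⁻¹.
  (p⁴q) · (p⁷q⁻¹) = p²¹
  (p²¹) · (p⁴q⁻¹) = pq⁻¹
  (pq⁻¹) · (p⁷q) = p¹⁸

Answer: p¹⁸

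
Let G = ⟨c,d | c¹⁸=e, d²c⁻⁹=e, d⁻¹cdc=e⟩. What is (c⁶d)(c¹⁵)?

Compute (c⁶d) · (c¹⁵) by multiplying left to right and reducing via the relations at each step:
  (c⁶d) · c¹⁵ = d⁻¹

Answer: d⁻¹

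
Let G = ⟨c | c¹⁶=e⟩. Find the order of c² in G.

Compute successive powers until reaching e:
  (c²)¹ = c², (c²)² = c⁴, (c²)³ = c⁶, (c²)⁴ = c⁸, (c²)⁵ = c¹⁰, (c²)⁶ = c¹², (c²)⁷ = c¹⁴, (c²)⁸ = e.
The smallest positive k with (c²)ᵏ = e is 8.

Answer: 8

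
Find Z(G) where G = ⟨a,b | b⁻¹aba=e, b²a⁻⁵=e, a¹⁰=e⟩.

An element z ∈ Z(G) iff z commutes with every generator.
For example a⁵ is central: (a⁵)·a = a⁶ = a·(a⁵); (a⁵)·b = b⁻¹ = b·(a⁵).
Whereas a ∉ Z(G) since a·b = ab ≠ a⁴b⁻¹ = b·a.
Checking each of the 20 elements this way gives Z(G) = {e, a⁵}, of order 2.

Answer: {e, a⁵}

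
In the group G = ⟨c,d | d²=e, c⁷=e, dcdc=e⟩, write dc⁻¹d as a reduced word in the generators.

Multiply left to right, reducing at each step:
  d · c⁻¹ = cd
  (cd) · d = c

Answer: c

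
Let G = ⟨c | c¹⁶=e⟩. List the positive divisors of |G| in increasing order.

|G| = 16 = 2⁴. By Lagrange's theorem the order of any subgroup divides 16; the divisors of 16 are 1, 2, 4, 8, 16.

Answer: 1, 2, 4, 8, 16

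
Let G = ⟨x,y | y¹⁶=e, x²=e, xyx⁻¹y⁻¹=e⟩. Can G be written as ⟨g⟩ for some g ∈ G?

|G| = 32, but the maximum element order in G is 16 < 32. No single element generates all of G, so G is not cyclic.

Answer: No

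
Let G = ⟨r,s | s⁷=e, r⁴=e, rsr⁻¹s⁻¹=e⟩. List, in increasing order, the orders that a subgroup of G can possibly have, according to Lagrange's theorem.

|G| = 28 = 2² · 7. By Lagrange's theorem the order of any subgroup divides 28; the divisors of 28 are 1, 2, 4, 7, 14, 28.

Answer: 1, 2, 4, 7, 14, 28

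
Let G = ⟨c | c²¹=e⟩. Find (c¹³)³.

Compute successive powers of (c¹³), reducing at each step:
  (c¹³)²: (c¹³) · c¹³ = c⁵
  (c¹³)³: (c⁵) · c¹³ = c¹⁸

Answer: c¹⁸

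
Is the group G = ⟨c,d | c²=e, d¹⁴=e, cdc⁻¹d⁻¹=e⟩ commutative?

Each pair of generators commutes: c·d = cd = d·c. Since the generators pairwise commute, every element of G commutes with every other, so G is abelian.

Answer: Yes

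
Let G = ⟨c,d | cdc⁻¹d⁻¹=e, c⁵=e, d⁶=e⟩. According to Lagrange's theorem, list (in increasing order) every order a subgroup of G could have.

|G| = 30 = 2 · 3 · 5. By Lagrange's theorem the order of any subgroup divides 30; the divisors of 30 are 1, 2, 3, 5, 6, 10, 15, 30.

Answer: 1, 2, 3, 5, 6, 10, 15, 30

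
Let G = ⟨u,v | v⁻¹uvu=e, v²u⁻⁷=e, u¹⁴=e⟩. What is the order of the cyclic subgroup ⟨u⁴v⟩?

|⟨u⁴v⟩| equals the order of u⁴v. Compute successive powers until reaching e:
  (u⁴v)¹ = u⁴v, (u⁴v)² = u⁷, (u⁴v)³ = u⁴v⁻¹, (u⁴v)⁴ = e.
The smallest positive k with (u⁴v)ᵏ = e is 4, so |⟨u⁴v⟩| = 4.

Answer: 4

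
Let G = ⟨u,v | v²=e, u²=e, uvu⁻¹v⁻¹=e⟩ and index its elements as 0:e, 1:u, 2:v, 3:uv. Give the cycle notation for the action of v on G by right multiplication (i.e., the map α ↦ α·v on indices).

(0 2)(1 3)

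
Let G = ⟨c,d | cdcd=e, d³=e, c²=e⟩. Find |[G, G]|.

G' = [G, G] is generated by all commutators. The generator-pair commutators are: [c, d] = d.
The subgroup they normally generate is {e, d, d²}, of order 3.
Check: |G/G'| = 6/3 = 2 is the order of the abelianisation.

Answer: 3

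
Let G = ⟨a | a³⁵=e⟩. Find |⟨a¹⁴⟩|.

|⟨a¹⁴⟩| equals the order of a¹⁴. Compute successive powers until reaching e:
  (a¹⁴)¹ = a¹⁴, (a¹⁴)² = a²⁸, (a¹⁴)³ = a⁷, (a¹⁴)⁴ = a²¹, (a¹⁴)⁵ = e.
The smallest positive k with (a¹⁴)ᵏ = e is 5, so |⟨a¹⁴⟩| = 5.

Answer: 5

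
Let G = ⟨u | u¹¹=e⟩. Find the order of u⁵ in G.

Compute successive powers until reaching e:
  (u⁵)¹ = u⁵, (u⁵)² = u¹⁰, (u⁵)³ = u⁴, (u⁵)⁴ = u⁹, (u⁵)⁵ = u³, (u⁵)⁶ = u⁸, (u⁵)⁷ = u², (u⁵)⁸ = u⁷, (u⁵)⁹ = u, (u⁵)¹⁰ = u⁶, (u⁵)¹¹ = e.
The smallest positive k with (u⁵)ᵏ = e is 11.

Answer: 11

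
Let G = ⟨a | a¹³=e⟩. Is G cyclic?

|G| = 13. The element a has order 13 (its powers give 13 distinct elements), so ⟨a⟩ = G and G is cyclic.

Answer: Yes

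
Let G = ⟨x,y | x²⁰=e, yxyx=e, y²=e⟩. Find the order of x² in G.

Compute successive powers until reaching e:
  (x²)¹ = x², (x²)² = x⁴, (x²)³ = x⁶, (x²)⁴ = x⁸, (x²)⁵ = x¹⁰, (x²)⁶ = x¹², (x²)⁷ = x¹⁴, (x²)⁸ = x¹⁶, (x²)⁹ = x¹⁸, (x²)¹⁰ = e.
The smallest positive k with (x²)ᵏ = e is 10.

Answer: 10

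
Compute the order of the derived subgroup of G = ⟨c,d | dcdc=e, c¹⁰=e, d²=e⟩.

G' = [G, G] is generated by all commutators. The generator-pair commutators are: [c, d] = c².
The subgroup they normally generate is {e, c², c⁴, c⁶, c⁸}, of order 5.
Check: |G/G'| = 20/5 = 4 is the order of the abelianisation.

Answer: 5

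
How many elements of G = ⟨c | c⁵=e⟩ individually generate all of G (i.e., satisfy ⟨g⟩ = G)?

G is cyclic of order 5. An element generates G iff its order is 5, and a cyclic group of order 5 has exactly φ(5) = 4 such elements.

Answer: 4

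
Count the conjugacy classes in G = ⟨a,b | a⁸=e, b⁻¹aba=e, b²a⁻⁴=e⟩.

The conjugacy classes (representative and size) are:
  [e] (size 1), [a⁷] (size 2), [a⁶] (size 2), [a³] (size 2), [a⁴] (size 1), [a²b⁻¹] (size 4), [a³b⁻¹] (size 4).
Class equation: 1 + 2 + 2 + 2 + 1 + 4 + 4 = 16 = |G|. So G has 7 conjugacy classes.

Answer: 7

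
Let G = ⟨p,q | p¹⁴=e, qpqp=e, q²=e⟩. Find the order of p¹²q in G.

Compute successive powers until reaching e:
  (p¹²q)¹ = p¹²q, (p¹²q)² = e.
The smallest positive k with (p¹²q)ᵏ = e is 2.

Answer: 2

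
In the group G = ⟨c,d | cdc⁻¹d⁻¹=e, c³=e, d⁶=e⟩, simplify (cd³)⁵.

Compute successive powers of (cd³), reducing at each step:
  (cd³)²: (cd³) · c = c²d³;   (c²d³) · d³ = c²
  (cd³)³: (c²) · c = e;   e · d³ = d³
  (cd³)⁴: (d³) · c = cd³;   (cd³) · d³ = c
  (cd³)⁵: c · c = c²;   (c²) · d³ = c²d³

Answer: c²d³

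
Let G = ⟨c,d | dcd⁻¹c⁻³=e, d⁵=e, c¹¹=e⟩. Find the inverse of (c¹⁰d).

The order of (c¹⁰d) is 5 (smallest k with (c¹⁰d)ᵏ = e), so (c¹⁰d)⁻¹ = (c¹⁰d)⁴ = c⁴d⁴.
Check: (c¹⁰d) · (c⁴d⁴) → (c¹⁰d) · c⁴ = d;   d · d⁴ = e, giving e as required.

Answer: c⁴d⁴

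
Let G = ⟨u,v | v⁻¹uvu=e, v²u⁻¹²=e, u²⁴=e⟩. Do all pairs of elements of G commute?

u·v = uv but v·u = u¹¹v⁻¹, so u·v ≠ v·u and G is not abelian.

Answer: No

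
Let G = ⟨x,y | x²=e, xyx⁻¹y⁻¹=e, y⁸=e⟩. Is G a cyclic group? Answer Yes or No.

|G| = 16, but the maximum element order in G is 8 < 16. No single element generates all of G, so G is not cyclic.

Answer: No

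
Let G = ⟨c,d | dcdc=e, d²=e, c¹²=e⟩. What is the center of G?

An element z ∈ Z(G) iff z commutes with every generator.
For example c⁶ is central: (c⁶)·c = c⁷ = c·(c⁶); (c⁶)·d = c⁶d = d·(c⁶).
Whereas c ∉ Z(G) since c·d = cd ≠ c¹¹d = d·c.
Checking each of the 24 elements this way gives Z(G) = {e, c⁶}, of order 2.

Answer: {e, c⁶}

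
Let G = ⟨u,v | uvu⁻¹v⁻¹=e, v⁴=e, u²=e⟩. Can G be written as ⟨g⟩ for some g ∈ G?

|G| = 8, but the maximum element order in G is 4 < 8. No single element generates all of G, so G is not cyclic.

Answer: No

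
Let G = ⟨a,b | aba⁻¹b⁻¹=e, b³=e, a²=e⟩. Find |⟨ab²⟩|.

|⟨ab²⟩| equals the order of ab². Compute successive powers until reaching e:
  (ab²)¹ = ab², (ab²)² = b, (ab²)³ = a, (ab²)⁴ = b², (ab²)⁵ = ab, (ab²)⁶ = e.
The smallest positive k with (ab²)ᵏ = e is 6, so |⟨ab²⟩| = 6.

Answer: 6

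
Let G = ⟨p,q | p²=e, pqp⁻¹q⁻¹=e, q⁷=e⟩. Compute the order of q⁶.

Compute successive powers until reaching e:
  (q⁶)¹ = q⁶, (q⁶)² = q⁵, (q⁶)³ = q⁴, (q⁶)⁴ = q³, (q⁶)⁵ = q², (q⁶)⁶ = q, (q⁶)⁷ = e.
The smallest positive k with (q⁶)ᵏ = e is 7.

Answer: 7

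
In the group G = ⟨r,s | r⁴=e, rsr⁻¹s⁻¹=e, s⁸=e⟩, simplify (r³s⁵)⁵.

Compute successive powers of (r³s⁵), reducing at each step:
  (r³s⁵)²: (r³s⁵) · r³ = r²s⁵;   (r²s⁵) · s⁵ = r²s²
  (r³s⁵)³: (r²s²) · r³ = rs²;   (rs²) · s⁵ = rs⁷
  (r³s⁵)⁴: (rs⁷) · r³ = s⁷;   (s⁷) · s⁵ = s⁴
  (r³s⁵)⁵: (s⁴) · r³ = r³s⁴;   (r³s⁴) · s⁵ = r³s

Answer: r³s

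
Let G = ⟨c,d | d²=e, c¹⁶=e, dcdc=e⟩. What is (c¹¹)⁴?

Compute successive powers of (c¹¹), reducing at each step:
  (c¹¹)²: (c¹¹) · c¹¹ = c⁶
  (c¹¹)³: (c⁶) · c¹¹ = c
  (c¹¹)⁴: c · c¹¹ = c¹²

Answer: c¹²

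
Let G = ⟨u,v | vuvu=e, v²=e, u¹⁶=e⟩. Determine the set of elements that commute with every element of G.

An element z ∈ Z(G) iff z commutes with every generator.
For example u⁸ is central: (u⁸)·u = u⁹ = u·(u⁸); (u⁸)·v = u⁸v = v·(u⁸).
Whereas u ∉ Z(G) since u·v = uv ≠ u¹⁵v = v·u.
Checking each of the 32 elements this way gives Z(G) = {e, u⁸}, of order 2.

Answer: {e, u⁸}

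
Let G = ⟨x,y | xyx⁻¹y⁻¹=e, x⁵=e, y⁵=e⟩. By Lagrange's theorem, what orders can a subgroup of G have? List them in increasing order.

|G| = 25 = 5². By Lagrange's theorem the order of any subgroup divides 25; the divisors of 25 are 1, 5, 25.

Answer: 1, 5, 25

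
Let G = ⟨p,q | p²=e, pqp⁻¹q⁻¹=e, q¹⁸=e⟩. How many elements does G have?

Enumerate words in the generators, reducing via the relations: the distinct elements are
  {e, p, q, pq, q², q³, q⁴, q⁵, q⁶, q⁷, q⁸, q⁹, pq², pq³, pq⁴, pq⁵, pq⁶, pq⁷, pq⁸, pq⁹, q¹², q¹³, q¹¹, q¹⁰, q¹⁴, q¹⁵, q¹⁶, q¹⁷, pq¹², pq¹³, pq¹¹, pq¹⁰, pq¹⁴, pq¹⁵, pq¹⁶, pq¹⁷}.
No further products give new elements, so |G| = 36.

Answer: 36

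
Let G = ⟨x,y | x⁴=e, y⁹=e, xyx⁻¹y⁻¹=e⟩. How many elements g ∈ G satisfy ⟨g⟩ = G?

G is cyclic of order 36. An element generates G iff its order is 36, and a cyclic group of order 36 has exactly φ(36) = 12 such elements.

Answer: 12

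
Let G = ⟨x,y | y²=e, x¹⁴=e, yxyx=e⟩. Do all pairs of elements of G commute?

x·y = xy but y·x = x¹³y, so x·y ≠ y·x and G is not abelian.

Answer: No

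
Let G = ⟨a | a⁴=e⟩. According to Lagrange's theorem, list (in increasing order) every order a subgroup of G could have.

|G| = 4 = 2². By Lagrange's theorem the order of any subgroup divides 4; the divisors of 4 are 1, 2, 4.

Answer: 1, 2, 4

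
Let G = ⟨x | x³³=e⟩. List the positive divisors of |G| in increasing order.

|G| = 33 = 3 · 11. By Lagrange's theorem the order of any subgroup divides 33; the divisors of 33 are 1, 3, 11, 33.

Answer: 1, 3, 11, 33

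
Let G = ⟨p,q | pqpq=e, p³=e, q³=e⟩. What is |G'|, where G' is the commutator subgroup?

G' = [G, G] is generated by all commutators. The generator-pair commutators are: [p, q] = pq²p.
The subgroup they normally generate is {e, pq, p²q², pq²p}, of order 4.
Check: |G/G'| = 12/4 = 3 is the order of the abelianisation.

Answer: 4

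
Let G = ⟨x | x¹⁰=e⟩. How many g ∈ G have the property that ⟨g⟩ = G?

G is cyclic of order 10. An element generates G iff its order is 10, and a cyclic group of order 10 has exactly φ(10) = 4 such elements.

Answer: 4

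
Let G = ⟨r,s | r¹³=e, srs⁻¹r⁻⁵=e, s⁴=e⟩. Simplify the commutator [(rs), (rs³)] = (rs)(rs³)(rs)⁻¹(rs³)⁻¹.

[(rs), (rs³)] = (rs)·(rs³)·(rs)⁻¹·(rs³)⁻¹.
  (rs) · (rs³) = r⁶
  (r⁶) · (r⁵s³) = r¹¹s³
  (r¹¹s³) · (r⁸s) = r¹⁰

Answer: r¹⁰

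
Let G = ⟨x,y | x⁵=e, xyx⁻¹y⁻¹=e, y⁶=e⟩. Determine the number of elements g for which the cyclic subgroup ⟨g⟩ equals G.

G is cyclic of order 30. An element generates G iff its order is 30, and a cyclic group of order 30 has exactly φ(30) = 8 such elements.

Answer: 8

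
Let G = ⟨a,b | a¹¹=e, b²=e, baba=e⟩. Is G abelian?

a·b = ab but b·a = a¹⁰b, so a·b ≠ b·a and G is not abelian.

Answer: No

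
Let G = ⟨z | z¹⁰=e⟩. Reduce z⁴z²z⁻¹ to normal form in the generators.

Multiply left to right, reducing at each step:
  (z⁴) · z² = z⁶
  (z⁶) · z⁻¹ = z⁵

Answer: z⁵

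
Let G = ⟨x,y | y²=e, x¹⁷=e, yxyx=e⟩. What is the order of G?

Enumerate words in the generators, reducing via the relations: the distinct elements are
  {e, x, y, xy, x², x³, x⁴, x⁵, x⁶, x⁷, x⁸, x⁹, x²y, x³y, x¹², x¹³, x¹¹, x¹⁰, x¹⁴, x¹⁵, x¹⁶, x⁴y, x⁵y, x⁶y, x⁷y, x⁸y, x⁹y, x¹²y, x¹³y, x¹¹y, x¹⁰y, x¹⁴y, x¹⁵y, x¹⁶y}.
No further products give new elements, so |G| = 34.

Answer: 34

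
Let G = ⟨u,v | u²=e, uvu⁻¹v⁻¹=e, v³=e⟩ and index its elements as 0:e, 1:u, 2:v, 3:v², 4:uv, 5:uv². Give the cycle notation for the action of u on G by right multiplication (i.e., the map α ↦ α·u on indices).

(0 1)(2 4)(3 5)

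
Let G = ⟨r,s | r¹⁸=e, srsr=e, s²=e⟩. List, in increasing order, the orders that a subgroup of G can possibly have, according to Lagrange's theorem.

|G| = 36 = 2² · 3². By Lagrange's theorem the order of any subgroup divides 36; the divisors of 36 are 1, 2, 3, 4, 6, 9, 12, 18, 36.

Answer: 1, 2, 3, 4, 6, 9, 12, 18, 36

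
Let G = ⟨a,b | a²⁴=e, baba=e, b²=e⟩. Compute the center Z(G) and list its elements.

An element z ∈ Z(G) iff z commutes with every generator.
For example a¹² is central: (a¹²)·a = a¹³ = a·(a¹²); (a¹²)·b = a¹²b = b·(a¹²).
Whereas a ∉ Z(G) since a·b = ab ≠ a²³b = b·a.
Checking each of the 48 elements this way gives Z(G) = {e, a¹²}, of order 2.

Answer: {e, a¹²}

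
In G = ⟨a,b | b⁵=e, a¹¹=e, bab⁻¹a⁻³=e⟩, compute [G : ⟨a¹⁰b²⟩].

First find ord(a¹⁰b²) by computing successive powers:
  (a¹⁰b²)¹ = a¹⁰b², (a¹⁰b²)² = ab⁴, (a¹⁰b²)³ = a⁸b, (a¹⁰b²)⁴ = a⁵b³, (a¹⁰b²)⁵ = e.
So |⟨a¹⁰b²⟩| = ord(a¹⁰b²) = 5. With |G| = 55, by Lagrange [G : ⟨a¹⁰b²⟩] = 55/5 = 11.

Answer: 11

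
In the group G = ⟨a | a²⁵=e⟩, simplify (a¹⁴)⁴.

Compute successive powers of (a¹⁴), reducing at each step:
  (a¹⁴)²: (a¹⁴) · a¹⁴ = a³
  (a¹⁴)³: (a³) · a¹⁴ = a¹⁷
  (a¹⁴)⁴: (a¹⁷) · a¹⁴ = a⁶

Answer: a⁶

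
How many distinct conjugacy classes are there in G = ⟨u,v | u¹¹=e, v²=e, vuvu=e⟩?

The conjugacy classes (representative and size) are:
  [e] (size 1), [u¹⁰] (size 2), [u²] (size 2), [u³] (size 2), [u⁷] (size 2), [u⁶] (size 2), [u²v] (size 11).
Class equation: 1 + 2 + 2 + 2 + 2 + 2 + 11 = 22 = |G|. So G has 7 conjugacy classes.

Answer: 7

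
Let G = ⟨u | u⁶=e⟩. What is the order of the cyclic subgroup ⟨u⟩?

|⟨u⟩| equals the order of u. Compute successive powers until reaching e:
  u¹ = u, u² = u², u³ = u³, u⁴ = u⁴, u⁵ = u⁵, u⁶ = e.
The smallest positive k with uᵏ = e is 6, so |⟨u⟩| = 6.

Answer: 6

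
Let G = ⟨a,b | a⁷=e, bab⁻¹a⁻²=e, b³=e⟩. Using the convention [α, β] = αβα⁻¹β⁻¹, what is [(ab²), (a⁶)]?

[(ab²), (a⁶)] = (ab²)·(a⁶)·(ab²)⁻¹·(a⁶)⁻¹.
  (ab²) · (a⁶) = a⁴b²
  (a⁴b²) · (a⁵b) = a³
  (a³) · a = a⁴

Answer: a⁴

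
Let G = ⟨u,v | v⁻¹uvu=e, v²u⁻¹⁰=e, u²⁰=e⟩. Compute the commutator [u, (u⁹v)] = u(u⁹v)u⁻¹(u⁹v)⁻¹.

[u, (u⁹v)] = u·(u⁹v)·u⁻¹·(u⁹v)⁻¹.
  u · (u⁹v) = v⁻¹
  (v⁻¹) · (u¹⁹) = uv⁻¹
  (uv⁻¹) · (u⁹v⁻¹) = u²

Answer: u²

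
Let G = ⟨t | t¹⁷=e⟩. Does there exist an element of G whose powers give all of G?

|G| = 17. The element t has order 17 (its powers give 17 distinct elements), so ⟨t⟩ = G and G is cyclic.

Answer: Yes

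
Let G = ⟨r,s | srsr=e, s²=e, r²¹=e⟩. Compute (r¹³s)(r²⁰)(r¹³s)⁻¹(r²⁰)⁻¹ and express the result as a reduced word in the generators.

[(r¹³s), (r²⁰)] = (r¹³s)·(r²⁰)·(r¹³s)⁻¹·(r²⁰)⁻¹.
  (r¹³s) · (r²⁰) = r¹⁴s
  (r¹⁴s) · (r¹³s) = r
  r · r = r²

Answer: r²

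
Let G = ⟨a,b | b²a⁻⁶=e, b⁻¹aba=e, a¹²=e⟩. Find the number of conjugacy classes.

The conjugacy classes (representative and size) are:
  [e] (size 1), [a¹¹] (size 2), [a²] (size 2), [a⁹] (size 2), [a⁴] (size 2), [a⁵] (size 2), [a⁶] (size 1), [a²b] (size 6), [ab] (size 6).
Class equation: 1 + 2 + 2 + 2 + 2 + 2 + 1 + 6 + 6 = 24 = |G|. So G has 9 conjugacy classes.

Answer: 9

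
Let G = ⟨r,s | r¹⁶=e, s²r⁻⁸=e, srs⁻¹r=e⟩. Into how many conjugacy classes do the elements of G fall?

The conjugacy classes (representative and size) are:
  [e] (size 1), [r] (size 2), [r¹⁴] (size 2), [r¹³] (size 2), [r¹²] (size 2), [r⁵] (size 2), [r¹⁰] (size 2), [r⁷] (size 2), [r⁸] (size 1), [s⁻¹] (size 8), [r⁷s⁻¹] (size 8).
Class equation: 1 + 2 + 2 + 2 + 2 + 2 + 2 + 2 + 1 + 8 + 8 = 32 = |G|. So G has 11 conjugacy classes.

Answer: 11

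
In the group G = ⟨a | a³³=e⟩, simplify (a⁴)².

Compute successive powers of (a⁴), reducing at each step:
  (a⁴)²: (a⁴) · a⁴ = a⁸

Answer: a⁸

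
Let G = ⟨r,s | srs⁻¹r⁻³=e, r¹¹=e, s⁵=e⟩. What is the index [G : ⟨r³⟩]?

First find ord(r³) by computing successive powers:
  (r³)¹ = r³, (r³)² = r⁶, (r³)³ = r⁹, (r³)⁴ = r, (r³)⁵ = r⁴, (r³)⁶ = r⁷, (r³)⁷ = r¹⁰, (r³)⁸ = r², (r³)⁹ = r⁵, (r³)¹⁰ = r⁸, (r³)¹¹ = e.
So |⟨r³⟩| = ord(r³) = 11. With |G| = 55, by Lagrange [G : ⟨r³⟩] = 55/11 = 5.

Answer: 5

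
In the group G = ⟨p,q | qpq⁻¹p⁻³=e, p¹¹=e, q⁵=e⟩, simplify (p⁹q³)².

Compute successive powers of (p⁹q³), reducing at each step:
  (p⁹q³)²: (p⁹q³) · p⁹ = p¹⁰q³;   (p¹⁰q³) · q³ = p¹⁰q

Answer: p¹⁰q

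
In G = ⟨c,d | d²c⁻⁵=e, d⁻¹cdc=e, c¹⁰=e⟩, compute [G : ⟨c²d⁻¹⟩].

First find ord(c²d⁻¹) by computing successive powers:
  (c²d⁻¹)¹ = c²d⁻¹, (c²d⁻¹)² = c⁵, (c²d⁻¹)³ = c²d, (c²d⁻¹)⁴ = e.
So |⟨c²d⁻¹⟩| = ord(c²d⁻¹) = 4. With |G| = 20, by Lagrange [G : ⟨c²d⁻¹⟩] = 20/4 = 5.

Answer: 5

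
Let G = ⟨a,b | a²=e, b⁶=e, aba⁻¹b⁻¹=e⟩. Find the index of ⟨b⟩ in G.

First find ord(b) by computing successive powers:
  b¹ = b, b² = b², b³ = b³, b⁴ = b⁴, b⁵ = b⁵, b⁶ = e.
So |⟨b⟩| = ord(b) = 6. With |G| = 12, by Lagrange [G : ⟨b⟩] = 12/6 = 2.

Answer: 2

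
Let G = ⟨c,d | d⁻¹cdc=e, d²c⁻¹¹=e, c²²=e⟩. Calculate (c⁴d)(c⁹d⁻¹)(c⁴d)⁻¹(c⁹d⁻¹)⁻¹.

[(c⁴d), (c⁹d⁻¹)] = (c⁴d)·(c⁹d⁻¹)·(c⁴d)⁻¹·(c⁹d⁻¹)⁻¹.
  (c⁴d) · (c⁹d⁻¹) = c¹⁷
  (c¹⁷) · (c⁴d⁻¹) = c¹⁰d
  (c¹⁰d) · (c⁹d) = c¹²

Answer: c¹²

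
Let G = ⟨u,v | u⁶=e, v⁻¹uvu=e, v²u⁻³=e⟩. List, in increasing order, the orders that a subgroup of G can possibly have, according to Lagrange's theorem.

|G| = 12 = 2² · 3. By Lagrange's theorem the order of any subgroup divides 12; the divisors of 12 are 1, 2, 3, 4, 6, 12.

Answer: 1, 2, 3, 4, 6, 12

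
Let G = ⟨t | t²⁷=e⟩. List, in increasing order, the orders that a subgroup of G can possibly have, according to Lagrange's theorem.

|G| = 27 = 3³. By Lagrange's theorem the order of any subgroup divides 27; the divisors of 27 are 1, 3, 9, 27.

Answer: 1, 3, 9, 27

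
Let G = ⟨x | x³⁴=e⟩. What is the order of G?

G is generated by a single element, so G is cyclic. The relator gives x³⁴ = e and no smaller power is forced to be e, so the 34 powers {e, x, x², x³, x⁴, x⁵, x⁶, x⁷, x⁸, x⁹, x²², x²³, x²¹, x²⁰, x²⁴, x²⁵, x²⁶, x²⁷, x²⁸, x²⁹, x³², x³³, x³¹, x³⁰, x¹², x¹³, x¹¹, x¹⁰, x¹⁴, x¹⁵, x¹⁶, x¹⁷, x¹⁸, x¹⁹} are distinct. Hence |G| = 34.

Answer: 34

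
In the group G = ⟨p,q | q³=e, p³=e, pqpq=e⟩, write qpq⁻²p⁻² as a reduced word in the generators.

Multiply left to right, reducing at each step:
  q · p = p²q²
  (p²q²) · q⁻² = p²
  (p²) · p⁻² = e

Answer: e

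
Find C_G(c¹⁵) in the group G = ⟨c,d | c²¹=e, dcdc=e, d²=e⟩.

⟨c¹⁵⟩ ⊆ C_G(c¹⁵) since powers of c¹⁵ commute with c¹⁵; so |C_G(c¹⁵)| ≥ |⟨c¹⁵⟩| = 7.
By orbit–stabilizer, |C_G(c¹⁵)| = |G| / |conj. class of c¹⁵| = 42 / 2 = 21.
The 21 elements commuting with c¹⁵ are {e, c, c², c³, c⁴, c⁵, c⁶, c⁷, c⁸, c⁹, c¹⁰, c¹¹, c¹², c¹³, c¹⁴, c¹⁵, c¹⁶, c¹⁷, c¹⁸, c¹⁹, c²⁰}.

Answer: {e, c, c², c³, c⁴, c⁵, c⁶, c⁷, c⁸, c⁹, c¹⁰, c¹¹, c¹², c¹³, c¹⁴, c¹⁵, c¹⁶, c¹⁷, c¹⁸, c¹⁹, c²⁰}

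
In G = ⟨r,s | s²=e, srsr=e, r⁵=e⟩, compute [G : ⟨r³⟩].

First find ord(r³) by computing successive powers:
  (r³)¹ = r³, (r³)² = r, (r³)³ = r⁴, (r³)⁴ = r², (r³)⁵ = e.
So |⟨r³⟩| = ord(r³) = 5. With |G| = 10, by Lagrange [G : ⟨r³⟩] = 10/5 = 2.

Answer: 2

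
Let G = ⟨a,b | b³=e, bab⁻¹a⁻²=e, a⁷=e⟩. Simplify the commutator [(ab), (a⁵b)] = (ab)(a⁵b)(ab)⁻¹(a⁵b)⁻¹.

[(ab), (a⁵b)] = (ab)·(a⁵b)·(ab)⁻¹·(a⁵b)⁻¹.
  (ab) · (a⁵b) = a⁴b²
  (a⁴b²) · (a³b²) = a²b
  (a²b) · (ab²) = a⁴

Answer: a⁴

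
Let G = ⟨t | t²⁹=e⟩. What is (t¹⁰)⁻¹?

The order of (t¹⁰) is 29 (smallest k with (t¹⁰)ᵏ = e), so (t¹⁰)⁻¹ = (t¹⁰)²⁸ = t¹⁹.
Check: (t¹⁰) · (t¹⁹) → (t¹⁰) · t¹⁹ = e, giving e as required.

Answer: t¹⁹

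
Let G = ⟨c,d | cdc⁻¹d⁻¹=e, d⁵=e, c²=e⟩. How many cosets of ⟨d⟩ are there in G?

First find ord(d) by computing successive powers:
  d¹ = d, d² = d², d³ = d³, d⁴ = d⁴, d⁵ = e.
So |⟨d⟩| = ord(d) = 5. With |G| = 10, by Lagrange [G : ⟨d⟩] = 10/5 = 2.

Answer: 2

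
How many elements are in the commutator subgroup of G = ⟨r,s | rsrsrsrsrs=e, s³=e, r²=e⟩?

G' = [G, G] is generated by all commutators. The generator-pair commutators are: [r, s] = rsrs².
The subgroup they normally generate is {e, r, s, s², rs, rsr, rsrs, rsrsr, s²rs²r, s²rs², s²r, rs², sr, srs, srsr, rs²rs²r, rs²rs², rs²r, s²rs, s²rsr, s²rsrs, srs²rs², srs²r, srs², rsrs², rs²rs, rs²rsr, rs²rsrs, rsrs²rs², rsrs²r, s²rs²rs, rsrs²rs, rsrs²rsr, rsrs²rsrs, s²rs²rsrs², s²rs²rsr, s²rs²rsrs, s²rsrs²rs², s²rsrs²r, s²rsrs², srsrs², srs²rs, srs²rsr, srs²rsrs, srsrs²rs², srsrs²r, srsrs²rs, rs²rsrs²rs², rs²rsrs²r, rs²rsrs², s²rsrs²rs, s²rsrs²rsr, srs²rsrs²r, srs²rsrs², rs²rsrs²rs, rs²rsrs²rsr, rsrs²rsrs²r, rsrs²rsrs², rsrs²rsrs²rs, srs²rsrs²rs}, of order 60.
Check: |G/G'| = 60/60 = 1 is the order of the abelianisation.

Answer: 60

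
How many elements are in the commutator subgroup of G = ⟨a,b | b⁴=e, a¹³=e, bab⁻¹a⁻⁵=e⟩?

G' = [G, G] is generated by all commutators. The generator-pair commutators are: [a, b] = a⁹.
The subgroup they normally generate is {e, a, a², a³, a⁴, a⁵, a⁶, a⁷, a⁸, a⁹, a¹⁰, a¹¹, a¹²}, of order 13.
Check: |G/G'| = 52/13 = 4 is the order of the abelianisation.

Answer: 13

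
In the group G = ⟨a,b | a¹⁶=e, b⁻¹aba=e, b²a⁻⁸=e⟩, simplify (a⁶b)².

Compute successive powers of (a⁶b), reducing at each step:
  (a⁶b)²: (a⁶b) · a⁶ = b;   b · b = a⁸

Answer: a⁸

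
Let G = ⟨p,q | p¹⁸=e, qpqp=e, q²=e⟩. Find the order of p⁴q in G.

Compute successive powers until reaching e:
  (p⁴q)¹ = p⁴q, (p⁴q)² = e.
The smallest positive k with (p⁴q)ᵏ = e is 2.

Answer: 2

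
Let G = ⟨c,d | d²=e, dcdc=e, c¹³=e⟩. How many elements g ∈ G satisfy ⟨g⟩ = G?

⟨g⟩ = G would require ord(g) = |G| = 26, but the maximum element order in G is 13 < 26. So G is not cyclic and no single element generates it: the count is 0.

Answer: 0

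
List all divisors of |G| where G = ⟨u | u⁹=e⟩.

|G| = 9 = 3². By Lagrange's theorem the order of any subgroup divides 9; the divisors of 9 are 1, 3, 9.

Answer: 1, 3, 9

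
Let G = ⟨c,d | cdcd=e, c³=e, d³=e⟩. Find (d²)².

Compute successive powers of (d²), reducing at each step:
  (d²)²: (d²) · d² = d

Answer: d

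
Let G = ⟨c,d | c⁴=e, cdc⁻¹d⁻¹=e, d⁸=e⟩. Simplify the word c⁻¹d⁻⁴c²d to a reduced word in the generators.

Multiply left to right, reducing at each step:
  (c³) · d⁻⁴ = c³d⁴
  (c³d⁴) · c² = cd⁴
  (cd⁴) · d = cd⁵

Answer: cd⁵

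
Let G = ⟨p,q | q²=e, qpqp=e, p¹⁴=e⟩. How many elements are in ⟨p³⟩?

|⟨p³⟩| equals the order of p³. Compute successive powers until reaching e:
  (p³)¹ = p³, (p³)² = p⁶, (p³)³ = p⁹, (p³)⁴ = p¹², (p³)⁵ = p, (p³)⁶ = p⁴, (p³)⁷ = p⁷, (p³)⁸ = p¹⁰, (p³)⁹ = p¹³, (p³)¹⁰ = p², (p³)¹¹ = p⁵, (p³)¹² = p⁸, (p³)¹³ = p¹¹, (p³)¹⁴ = e.
The smallest positive k with (p³)ᵏ = e is 14, so |⟨p³⟩| = 14.

Answer: 14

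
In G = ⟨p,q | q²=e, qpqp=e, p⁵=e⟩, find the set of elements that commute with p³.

⟨p³⟩ ⊆ C_G(p³) since powers of p³ commute with p³; so |C_G(p³)| ≥ |⟨p³⟩| = 5.
By orbit–stabilizer, |C_G(p³)| = |G| / |conj. class of p³| = 10 / 2 = 5.
The 5 elements commuting with p³ are {e, p, p², p³, p⁴}.

Answer: {e, p, p², p³, p⁴}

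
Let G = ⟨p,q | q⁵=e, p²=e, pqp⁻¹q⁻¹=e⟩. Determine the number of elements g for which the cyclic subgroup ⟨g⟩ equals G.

G is cyclic of order 10. An element generates G iff its order is 10, and a cyclic group of order 10 has exactly φ(10) = 4 such elements.

Answer: 4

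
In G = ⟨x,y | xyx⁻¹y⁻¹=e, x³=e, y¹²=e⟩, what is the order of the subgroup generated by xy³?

|⟨xy³⟩| equals the order of xy³. Compute successive powers until reaching e:
  (xy³)¹ = xy³, (xy³)² = x²y⁶, (xy³)³ = y⁹, (xy³)⁴ = x, (xy³)⁵ = x²y³, (xy³)⁶ = y⁶, (xy³)⁷ = xy⁹, (xy³)⁸ = x², (xy³)⁹ = y³, (xy³)¹⁰ = xy⁶, (xy³)¹¹ = x²y⁹, (xy³)¹² = e.
The smallest positive k with (xy³)ᵏ = e is 12, so |⟨xy³⟩| = 12.

Answer: 12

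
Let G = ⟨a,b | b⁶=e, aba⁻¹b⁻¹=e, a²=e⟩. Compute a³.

Compute successive powers of a, reducing at each step:
  a²: a · a = e
  a³: e · a = a

Answer: a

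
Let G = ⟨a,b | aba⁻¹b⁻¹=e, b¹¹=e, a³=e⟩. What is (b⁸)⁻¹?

The order of (b⁸) is 11 (smallest k with (b⁸)ᵏ = e), so (b⁸)⁻¹ = (b⁸)¹⁰ = b³.
Check: (b⁸) · (b³) → (b⁸) · b³ = e, giving e as required.

Answer: b³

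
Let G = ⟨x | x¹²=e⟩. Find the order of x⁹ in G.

Compute successive powers until reaching e:
  (x⁹)¹ = x⁹, (x⁹)² = x⁶, (x⁹)³ = x³, (x⁹)⁴ = e.
The smallest positive k with (x⁹)ᵏ = e is 4.

Answer: 4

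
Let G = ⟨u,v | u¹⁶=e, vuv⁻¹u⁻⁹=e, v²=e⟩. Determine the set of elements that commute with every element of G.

An element z ∈ Z(G) iff z commutes with every generator.
For example u² is central: (u²)·u = u³ = u·(u²); (u²)·v = u²v = v·(u²).
Whereas u ∉ Z(G) since u·v = uv ≠ u⁹v = v·u.
Checking each of the 32 elements this way gives Z(G) = {e, u², u⁴, u⁶, u⁸, u¹⁰, u¹², u¹⁴}, of order 8.

Answer: {e, u², u⁴, u⁶, u⁸, u¹⁰, u¹², u¹⁴}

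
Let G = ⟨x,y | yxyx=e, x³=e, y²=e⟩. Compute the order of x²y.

Compute successive powers until reaching e:
  (x²y)¹ = x²y, (x²y)² = e.
The smallest positive k with (x²y)ᵏ = e is 2.

Answer: 2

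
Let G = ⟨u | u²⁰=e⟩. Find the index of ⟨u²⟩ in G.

First find ord(u²) by computing successive powers:
  (u²)¹ = u², (u²)² = u⁴, (u²)³ = u⁶, (u²)⁴ = u⁸, (u²)⁵ = u¹⁰, (u²)⁶ = u¹², (u²)⁷ = u¹⁴, (u²)⁸ = u¹⁶, (u²)⁹ = u¹⁸, (u²)¹⁰ = e.
So |⟨u²⟩| = ord(u²) = 10. With |G| = 20, by Lagrange [G : ⟨u²⟩] = 20/10 = 2.

Answer: 2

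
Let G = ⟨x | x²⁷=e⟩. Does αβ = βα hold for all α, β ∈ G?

G has a single generator, so G is cyclic and hence abelian.

Answer: Yes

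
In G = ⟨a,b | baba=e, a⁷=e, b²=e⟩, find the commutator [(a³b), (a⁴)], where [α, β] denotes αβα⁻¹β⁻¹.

[(a³b), (a⁴)] = (a³b)·(a⁴)·(a³b)⁻¹·(a⁴)⁻¹.
  (a³b) · (a⁴) = a⁶b
  (a⁶b) · (a³b) = a³
  (a³) · (a³) = a⁶

Answer: a⁶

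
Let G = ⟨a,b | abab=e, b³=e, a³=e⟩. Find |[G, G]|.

G' = [G, G] is generated by all commutators. The generator-pair commutators are: [a, b] = ab²a.
The subgroup they normally generate is {e, ab, a²b², ab²a}, of order 4.
Check: |G/G'| = 12/4 = 3 is the order of the abelianisation.

Answer: 4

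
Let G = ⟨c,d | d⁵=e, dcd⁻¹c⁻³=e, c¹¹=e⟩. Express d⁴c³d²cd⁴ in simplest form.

Multiply left to right, reducing at each step:
  (d⁴) · c³ = cd⁴
  (cd⁴) · d² = cd
  (cd) · c = c⁴d
  (c⁴d) · d⁴ = c⁴

Answer: c⁴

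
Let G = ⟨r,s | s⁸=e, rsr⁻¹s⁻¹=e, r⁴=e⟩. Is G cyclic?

|G| = 32, but the maximum element order in G is 8 < 32. No single element generates all of G, so G is not cyclic.

Answer: No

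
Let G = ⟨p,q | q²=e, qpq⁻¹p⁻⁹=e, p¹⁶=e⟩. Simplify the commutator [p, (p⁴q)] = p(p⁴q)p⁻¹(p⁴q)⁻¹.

[p, (p⁴q)] = p·(p⁴q)·p⁻¹·(p⁴q)⁻¹.
  p · (p⁴q) = p⁵q
  (p⁵q) · (p¹⁵) = p¹²q
  (p¹²q) · (p¹²q) = p⁸

Answer: p⁸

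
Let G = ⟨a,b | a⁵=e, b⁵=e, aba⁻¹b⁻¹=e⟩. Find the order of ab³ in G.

Compute successive powers until reaching e:
  (ab³)¹ = ab³, (ab³)² = a²b, (ab³)³ = a³b⁴, (ab³)⁴ = a⁴b², (ab³)⁵ = e.
The smallest positive k with (ab³)ᵏ = e is 5.

Answer: 5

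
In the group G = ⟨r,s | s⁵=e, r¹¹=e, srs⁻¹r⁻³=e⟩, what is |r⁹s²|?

Compute successive powers until reaching e:
  (r⁹s²)¹ = r⁹s², (r⁹s²)² = r²s⁴, (r⁹s²)³ = r⁵s, (r⁹s²)⁴ = r¹⁰s³, (r⁹s²)⁵ = e.
The smallest positive k with (r⁹s²)ᵏ = e is 5.

Answer: 5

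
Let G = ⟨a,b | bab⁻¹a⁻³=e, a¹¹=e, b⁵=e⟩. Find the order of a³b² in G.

Compute successive powers until reaching e:
  (a³b²)¹ = a³b², (a³b²)² = a⁸b⁴, (a³b²)³ = a⁹b, (a³b²)⁴ = a⁷b³, (a³b²)⁵ = e.
The smallest positive k with (a³b²)ᵏ = e is 5.

Answer: 5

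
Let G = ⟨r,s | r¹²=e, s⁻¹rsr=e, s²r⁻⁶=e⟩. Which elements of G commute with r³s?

⟨r³s⟩ ⊆ C_G(r³s) since powers of r³s commute with r³s; so |C_G(r³s)| ≥ |⟨r³s⟩| = 4.
By orbit–stabilizer, |C_G(r³s)| = |G| / |conj. class of r³s| = 24 / 6 = 4.
The 4 elements commuting with r³s are {e, r⁶, r³s, r³s⁻¹}.

Answer: {e, r⁶, r³s, r³s⁻¹}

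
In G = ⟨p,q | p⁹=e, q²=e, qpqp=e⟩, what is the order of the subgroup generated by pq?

|⟨pq⟩| equals the order of pq. Compute successive powers until reaching e:
  (pq)¹ = pq, (pq)² = e.
The smallest positive k with (pq)ᵏ = e is 2, so |⟨pq⟩| = 2.

Answer: 2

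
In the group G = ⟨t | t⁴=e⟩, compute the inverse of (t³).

The order of (t³) is 4 (smallest k with (t³)ᵏ = e), so (t³)⁻¹ = (t³)³ = t.
Check: (t³) · t → (t³) · t = e, giving e as required.

Answer: t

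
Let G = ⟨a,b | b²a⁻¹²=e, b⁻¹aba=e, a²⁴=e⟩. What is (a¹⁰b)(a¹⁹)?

Compute (a¹⁰b) · (a¹⁹) by multiplying left to right and reducing via the relations at each step:
  (a¹⁰b) · a¹⁹ = a³b⁻¹

Answer: a³b⁻¹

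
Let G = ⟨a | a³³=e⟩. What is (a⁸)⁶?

Compute successive powers of (a⁸), reducing at each step:
  (a⁸)²: (a⁸) · a⁸ = a¹⁶
  (a⁸)³: (a¹⁶) · a⁸ = a²⁴
  (a⁸)⁴: (a²⁴) · a⁸ = a³²
  (a⁸)⁵: (a³²) · a⁸ = a⁷
  (a⁸)⁶: (a⁷) · a⁸ = a¹⁵

Answer: a¹⁵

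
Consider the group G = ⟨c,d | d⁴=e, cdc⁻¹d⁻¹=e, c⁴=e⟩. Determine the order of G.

Enumerate words in the generators, reducing via the relations: the distinct elements are
  {c, d, e, cd, c², c³, d², d³, cd², cd³, c²d, c³d, c²d², c²d³, c³d², c³d³}.
No further products give new elements, so |G| = 16.

Answer: 16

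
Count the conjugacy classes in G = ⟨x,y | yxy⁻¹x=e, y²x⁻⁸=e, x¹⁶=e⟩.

The conjugacy classes (representative and size) are:
  [e] (size 1), [x] (size 2), [x¹⁴] (size 2), [x¹³] (size 2), [x¹²] (size 2), [x⁵] (size 2), [x¹⁰] (size 2), [x⁷] (size 2), [x⁸] (size 1), [y⁻¹] (size 8), [x⁷y⁻¹] (size 8).
Class equation: 1 + 2 + 2 + 2 + 2 + 2 + 2 + 2 + 1 + 8 + 8 = 32 = |G|. So G has 11 conjugacy classes.

Answer: 11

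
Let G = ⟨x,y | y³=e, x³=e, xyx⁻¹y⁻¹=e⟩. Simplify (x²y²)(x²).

Compute (x²y²) · (x²) by multiplying left to right and reducing via the relations at each step:
  (x²y²) · x² = xy²

Answer: xy²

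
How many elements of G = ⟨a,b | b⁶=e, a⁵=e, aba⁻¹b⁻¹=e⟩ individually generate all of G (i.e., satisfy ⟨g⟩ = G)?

G is cyclic of order 30. An element generates G iff its order is 30, and a cyclic group of order 30 has exactly φ(30) = 8 such elements.

Answer: 8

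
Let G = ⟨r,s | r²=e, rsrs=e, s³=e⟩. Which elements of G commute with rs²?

⟨rs²⟩ ⊆ C_G(rs²) since powers of rs² commute with rs²; so |C_G(rs²)| ≥ |⟨rs²⟩| = 2.
By orbit–stabilizer, |C_G(rs²)| = |G| / |conj. class of rs²| = 6 / 3 = 2.
The 2 elements commuting with rs² are {e, rs²}.

Answer: {e, rs²}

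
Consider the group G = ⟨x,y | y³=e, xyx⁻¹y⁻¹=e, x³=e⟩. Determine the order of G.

Enumerate words in the generators, reducing via the relations: the distinct elements are
  {e, x, y, xy, x², y², xy², x²y, x²y²}.
No further products give new elements, so |G| = 9.

Answer: 9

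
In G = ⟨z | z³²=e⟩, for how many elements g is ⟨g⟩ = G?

G is cyclic of order 32. An element generates G iff its order is 32, and a cyclic group of order 32 has exactly φ(32) = 16 such elements.

Answer: 16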